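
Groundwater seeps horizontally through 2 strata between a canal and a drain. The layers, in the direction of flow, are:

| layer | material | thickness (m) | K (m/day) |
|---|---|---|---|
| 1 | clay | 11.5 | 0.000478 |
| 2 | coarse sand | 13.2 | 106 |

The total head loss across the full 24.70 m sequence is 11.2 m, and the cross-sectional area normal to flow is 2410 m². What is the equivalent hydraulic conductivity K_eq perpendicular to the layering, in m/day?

Flow is perpendicular to layering, so the layers act in series and the equivalent K is the thickness-weighted harmonic mean.
Total thickness L = 11.5 + 13.2 = 24.70 m.
Σ(b_i/K_i) = 11.5/0.000478 + 13.2/106 = 24059 d.
K_eq = L / Σ(b_i/K_i) = 24.70 / 24059 = 0.001027 m/day.

0.00103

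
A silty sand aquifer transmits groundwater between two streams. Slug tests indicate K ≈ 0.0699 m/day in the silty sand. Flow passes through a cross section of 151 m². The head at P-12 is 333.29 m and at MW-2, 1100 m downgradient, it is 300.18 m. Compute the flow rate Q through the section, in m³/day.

0.318

Hydraulic gradient i = (333.29 − 300.18) / 1100 = 33.11 / 1100 = 0.03010.
Darcy's law: Q = K · A · i = 0.06990 × 151.0 × 0.03010 = 0.3177 m³/day.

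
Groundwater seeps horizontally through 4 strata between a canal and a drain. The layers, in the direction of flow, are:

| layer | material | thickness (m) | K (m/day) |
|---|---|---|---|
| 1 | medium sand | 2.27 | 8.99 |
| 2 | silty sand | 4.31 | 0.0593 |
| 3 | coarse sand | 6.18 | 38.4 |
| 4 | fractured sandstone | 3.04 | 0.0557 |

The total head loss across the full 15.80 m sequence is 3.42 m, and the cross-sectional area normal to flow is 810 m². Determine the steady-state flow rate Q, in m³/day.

Flow is perpendicular to layering, so the layers act in series and the equivalent K is the thickness-weighted harmonic mean.
Total thickness L = 2.27 + 4.31 + 6.18 + 3.04 = 15.80 m.
Σ(b_i/K_i) = 2.27/8.99 + 4.31/0.0593 + 6.18/38.4 + 3.04/0.0557 = 127.7 d.
K_eq = L / Σ(b_i/K_i) = 15.80 / 127.7 = 0.1238 m/day.
Q = K_eq · A · (Δh/L) = 0.1238 × 810 × (3.42/15.80) = 21.70 m³/day.

21.7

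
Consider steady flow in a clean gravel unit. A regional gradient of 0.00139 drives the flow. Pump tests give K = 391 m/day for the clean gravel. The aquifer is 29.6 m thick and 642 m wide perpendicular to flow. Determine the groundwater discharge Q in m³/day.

Cross-sectional area A = 642 × 29.6 = 19003 m².
Hydraulic gradient i = 0.00139.
Darcy's law: Q = K · A · i = 391.0 × 19003 × 0.001390 = 10328 m³/day.

10300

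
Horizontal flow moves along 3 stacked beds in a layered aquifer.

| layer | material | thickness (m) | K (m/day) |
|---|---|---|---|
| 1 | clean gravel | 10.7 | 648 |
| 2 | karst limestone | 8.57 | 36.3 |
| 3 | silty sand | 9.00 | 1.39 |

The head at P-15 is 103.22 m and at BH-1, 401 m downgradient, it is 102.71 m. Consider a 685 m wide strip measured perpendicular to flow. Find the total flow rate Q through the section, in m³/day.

Flow is parallel to layering, so each bed carries its own Darcy discharge and the transmissivities add.
Σ(K_i·b_i) = 648×10.7 + 36.3×8.57 + 1.39×9.00 = 7257 m²/day.
Hydraulic gradient i = (103.22 − 102.71) / 401 = 0.51 / 401 = 0.001272.
Q = Σ(K_i·b_i) · W · i = 7257 × 685 × 0.001272 = 6322 m³/day.

6320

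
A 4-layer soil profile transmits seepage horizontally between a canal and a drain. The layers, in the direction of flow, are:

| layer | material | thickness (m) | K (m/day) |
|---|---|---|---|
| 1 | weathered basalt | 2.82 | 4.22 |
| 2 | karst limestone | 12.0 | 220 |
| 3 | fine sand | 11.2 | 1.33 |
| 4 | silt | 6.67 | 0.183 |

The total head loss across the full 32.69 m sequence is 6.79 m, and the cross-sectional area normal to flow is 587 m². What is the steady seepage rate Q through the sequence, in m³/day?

Flow is perpendicular to layering, so the layers act in series and the equivalent K is the thickness-weighted harmonic mean.
Total thickness L = 2.82 + 12.0 + 11.2 + 6.67 = 32.69 m.
Σ(b_i/K_i) = 2.82/4.22 + 12.0/220 + 11.2/1.33 + 6.67/0.183 = 45.59 d.
K_eq = L / Σ(b_i/K_i) = 32.69 / 45.59 = 0.7170 m/day.
Q = K_eq · A · (Δh/L) = 0.7170 × 587 × (6.79/32.69) = 87.42 m³/day.

87.4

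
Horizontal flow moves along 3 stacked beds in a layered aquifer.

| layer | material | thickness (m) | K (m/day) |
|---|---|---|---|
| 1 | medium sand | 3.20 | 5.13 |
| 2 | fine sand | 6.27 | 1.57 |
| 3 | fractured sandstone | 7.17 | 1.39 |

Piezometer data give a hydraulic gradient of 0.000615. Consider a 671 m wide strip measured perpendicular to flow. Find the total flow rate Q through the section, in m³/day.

14.9

Flow is parallel to layering, so each bed carries its own Darcy discharge and the transmissivities add.
Σ(K_i·b_i) = 5.13×3.20 + 1.57×6.27 + 1.39×7.17 = 36.23 m²/day.
Hydraulic gradient i = 0.000615.
Q = Σ(K_i·b_i) · W · i = 36.23 × 671 × 0.0006150 = 14.95 m³/day.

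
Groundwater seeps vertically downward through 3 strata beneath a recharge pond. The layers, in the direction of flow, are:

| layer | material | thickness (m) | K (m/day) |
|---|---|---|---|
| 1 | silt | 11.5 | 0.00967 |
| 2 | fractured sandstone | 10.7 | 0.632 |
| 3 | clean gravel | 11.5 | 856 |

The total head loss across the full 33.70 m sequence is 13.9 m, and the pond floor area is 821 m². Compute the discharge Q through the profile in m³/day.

Flow is perpendicular to layering, so the layers act in series and the equivalent K is the thickness-weighted harmonic mean.
Total thickness L = 11.5 + 10.7 + 11.5 = 33.70 m.
Σ(b_i/K_i) = 11.5/0.00967 + 10.7/0.632 + 11.5/856 = 1206 d.
K_eq = L / Σ(b_i/K_i) = 33.70 / 1206 = 0.02794 m/day.
Q = K_eq · A · (Δh/L) = 0.02794 × 821 × (13.9/33.70) = 9.461 m³/day.

9.46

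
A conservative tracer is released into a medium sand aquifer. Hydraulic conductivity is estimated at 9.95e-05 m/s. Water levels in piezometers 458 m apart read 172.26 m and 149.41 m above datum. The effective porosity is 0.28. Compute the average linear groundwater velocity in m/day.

1.53

Convert K: 9.95e-05 m/s × 86400 = 8.597 m/day.
Hydraulic gradient i = (172.26 − 149.41) / 458 = 22.85 / 458 = 0.04989.
Darcy flux q = K · i = 8.597 × 0.04989 = 0.4289 m/day.
Seepage velocity v = q / n_e = 0.4289 / 0.28 = 1.532 m/day.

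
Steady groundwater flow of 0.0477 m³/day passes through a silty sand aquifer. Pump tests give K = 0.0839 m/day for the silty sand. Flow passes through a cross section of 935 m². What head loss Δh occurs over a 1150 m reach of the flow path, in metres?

From Q = K·A·i, i = Q / (K·A) = 0.0477 / (0.08390 × 935.0) = 0.0006081.
Head loss Δh = i · L = 0.0006081 × 1150 = 0.6993 m.

0.699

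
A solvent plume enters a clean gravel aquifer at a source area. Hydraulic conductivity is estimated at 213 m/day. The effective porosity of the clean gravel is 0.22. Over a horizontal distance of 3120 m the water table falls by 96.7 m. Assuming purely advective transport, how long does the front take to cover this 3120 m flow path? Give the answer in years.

0.285

Hydraulic gradient i = Δh / L = 96.7 / 3120 = 0.03099.
Darcy flux q = K · i = 213.0 × 0.03099 = 6.602 m/day.
Seepage velocity v = q / n_e = 6.602 / 0.22 = 30.01 m/day.
Travel time t = L / v = 3120 / 30.01 = 104.0 days = 0.2847 years.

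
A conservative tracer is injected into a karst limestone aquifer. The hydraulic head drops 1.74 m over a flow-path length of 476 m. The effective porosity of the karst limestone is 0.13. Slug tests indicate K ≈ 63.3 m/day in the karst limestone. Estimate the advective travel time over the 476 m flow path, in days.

267

Hydraulic gradient i = Δh / L = 1.74 / 476 = 0.003655.
Darcy flux q = K · i = 63.30 × 0.003655 = 0.2314 m/day.
Seepage velocity v = q / n_e = 0.2314 / 0.13 = 1.780 m/day.
Travel time t = L / v = 476 / 1.780 = 267.4 days.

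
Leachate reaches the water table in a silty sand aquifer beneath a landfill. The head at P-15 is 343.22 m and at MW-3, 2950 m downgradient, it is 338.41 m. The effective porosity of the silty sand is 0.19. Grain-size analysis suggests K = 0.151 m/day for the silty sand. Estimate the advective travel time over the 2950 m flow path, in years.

Hydraulic gradient i = (343.22 − 338.41) / 2950 = 4.81 / 2950 = 0.001631.
Darcy flux q = K · i = 0.1510 × 0.001631 = 0.0002462 m/day.
Seepage velocity v = q / n_e = 0.0002462 / 0.19 = 0.001296 m/day.
Travel time t = L / v = 2950 / 0.001296 = 2.277e+06 days = 6233 years.

6230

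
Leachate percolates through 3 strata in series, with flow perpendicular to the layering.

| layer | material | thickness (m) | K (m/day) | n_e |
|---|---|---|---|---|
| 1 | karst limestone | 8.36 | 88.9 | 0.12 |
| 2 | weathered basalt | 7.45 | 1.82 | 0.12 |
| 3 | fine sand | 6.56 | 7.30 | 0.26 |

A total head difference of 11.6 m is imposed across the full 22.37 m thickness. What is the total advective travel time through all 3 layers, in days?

With flow normal to the layers, continuity requires the same specific discharge q through every layer.
Σ(b_i/K_i) = 8.36/88.9 + 7.45/1.82 + 6.56/7.30 = 5.086 d.
q = Δh / Σ(b_i/K_i) = 11.6 / 5.086 = 2.281 m/day.
In each layer the seepage velocity is v_i = q/n_i, so the layer transit time is t_i = b_i·n_i / q:
  layer 1 (karst limestone): t_1 = 8.36 × 0.12 / 2.281 = 0.4399 d
  layer 2 (weathered basalt): t_2 = 7.45 × 0.12 / 2.281 = 0.3920 d
  layer 3 (fine sand): t_3 = 6.56 × 0.26 / 2.281 = 0.7478 d
Total t = Σ t_i = 1.580 days.

1.58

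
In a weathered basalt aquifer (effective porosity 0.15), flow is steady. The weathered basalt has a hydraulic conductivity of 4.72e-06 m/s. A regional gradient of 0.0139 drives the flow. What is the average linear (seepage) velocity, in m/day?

Convert K: 4.72e-06 m/s × 86400 = 0.4078 m/day.
Hydraulic gradient i = 0.0139.
Darcy flux q = K · i = 0.4078 × 0.01390 = 0.005669 m/day.
Seepage velocity v = q / n_e = 0.005669 / 0.15 = 0.03779 m/day.

0.0378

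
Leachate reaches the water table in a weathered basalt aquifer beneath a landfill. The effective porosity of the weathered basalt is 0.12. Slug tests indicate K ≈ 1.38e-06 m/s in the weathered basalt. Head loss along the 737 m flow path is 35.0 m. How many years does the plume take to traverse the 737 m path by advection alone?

Convert K: 1.38e-06 m/s × 86400 = 0.1192 m/day.
Hydraulic gradient i = Δh / L = 35.0 / 737 = 0.04749.
Darcy flux q = K · i = 0.1192 × 0.04749 = 0.005662 m/day.
Seepage velocity v = q / n_e = 0.005662 / 0.12 = 0.04719 m/day.
Travel time t = L / v = 737 / 0.04719 = 15619 days = 42.76 years.

42.8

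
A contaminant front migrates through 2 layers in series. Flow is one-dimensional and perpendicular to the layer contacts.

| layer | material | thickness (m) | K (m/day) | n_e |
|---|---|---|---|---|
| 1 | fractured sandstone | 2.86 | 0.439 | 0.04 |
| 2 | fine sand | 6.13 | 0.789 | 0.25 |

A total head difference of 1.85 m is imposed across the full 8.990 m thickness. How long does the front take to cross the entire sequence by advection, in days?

12.7

With flow normal to the layers, continuity requires the same specific discharge q through every layer.
Σ(b_i/K_i) = 2.86/0.439 + 6.13/0.789 = 14.28 d.
q = Δh / Σ(b_i/K_i) = 1.85 / 14.28 = 0.1295 m/day.
In each layer the seepage velocity is v_i = q/n_i, so the layer transit time is t_i = b_i·n_i / q:
  layer 1 (fractured sandstone): t_1 = 2.86 × 0.04 / 0.1295 = 0.8833 d
  layer 2 (fine sand): t_2 = 6.13 × 0.25 / 0.1295 = 11.83 d
Total t = Σ t_i = 12.72 days.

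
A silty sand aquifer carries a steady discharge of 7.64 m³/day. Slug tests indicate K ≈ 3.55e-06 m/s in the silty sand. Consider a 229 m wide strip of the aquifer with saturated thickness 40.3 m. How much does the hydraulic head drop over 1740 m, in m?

4.70

Convert K: 3.55e-06 m/s × 86400 = 0.3067 m/day.
Cross-sectional area A = 229 × 40.3 = 9229 m².
From Q = K·A·i, i = Q / (K·A) = 7.64 / (0.3067 × 9229) = 0.002699.
Head loss Δh = i · L = 0.002699 × 1740 = 4.696 m.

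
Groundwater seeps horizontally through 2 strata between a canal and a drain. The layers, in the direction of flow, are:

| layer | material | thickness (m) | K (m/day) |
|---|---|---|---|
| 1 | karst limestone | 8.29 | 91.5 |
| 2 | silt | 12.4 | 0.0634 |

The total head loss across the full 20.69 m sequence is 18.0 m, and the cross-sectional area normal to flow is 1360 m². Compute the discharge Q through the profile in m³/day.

Flow is perpendicular to layering, so the layers act in series and the equivalent K is the thickness-weighted harmonic mean.
Total thickness L = 8.29 + 12.4 = 20.69 m.
Σ(b_i/K_i) = 8.29/91.5 + 12.4/0.0634 = 195.7 d.
K_eq = L / Σ(b_i/K_i) = 20.69 / 195.7 = 0.1057 m/day.
Q = K_eq · A · (Δh/L) = 0.1057 × 1360 × (18.0/20.69) = 125.1 m³/day.

125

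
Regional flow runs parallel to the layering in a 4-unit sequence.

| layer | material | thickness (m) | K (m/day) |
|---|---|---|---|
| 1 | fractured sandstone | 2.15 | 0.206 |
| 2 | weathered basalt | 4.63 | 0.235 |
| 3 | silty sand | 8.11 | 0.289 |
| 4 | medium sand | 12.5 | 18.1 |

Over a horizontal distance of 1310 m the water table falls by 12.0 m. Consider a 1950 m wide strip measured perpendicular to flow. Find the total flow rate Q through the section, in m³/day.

4110

Flow is parallel to layering, so each bed carries its own Darcy discharge and the transmissivities add.
Σ(K_i·b_i) = 0.206×2.15 + 0.235×4.63 + 0.289×8.11 + 18.1×12.5 = 230.1 m²/day.
Hydraulic gradient i = Δh / L = 12.0 / 1310 = 0.009160.
Q = Σ(K_i·b_i) · W · i = 230.1 × 1950 × 0.009160 = 4111 m³/day.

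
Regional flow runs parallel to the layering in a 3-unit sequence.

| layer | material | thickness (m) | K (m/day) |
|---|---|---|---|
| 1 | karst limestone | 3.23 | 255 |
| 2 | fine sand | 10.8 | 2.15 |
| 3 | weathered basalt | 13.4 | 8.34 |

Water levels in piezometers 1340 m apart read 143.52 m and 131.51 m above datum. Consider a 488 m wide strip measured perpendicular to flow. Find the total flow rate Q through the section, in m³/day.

4190

Flow is parallel to layering, so each bed carries its own Darcy discharge and the transmissivities add.
Σ(K_i·b_i) = 255×3.23 + 2.15×10.8 + 8.34×13.4 = 958.6 m²/day.
Hydraulic gradient i = (143.52 − 131.51) / 1340 = 12.01 / 1340 = 0.008963.
Q = Σ(K_i·b_i) · W · i = 958.6 × 488 × 0.008963 = 4193 m³/day.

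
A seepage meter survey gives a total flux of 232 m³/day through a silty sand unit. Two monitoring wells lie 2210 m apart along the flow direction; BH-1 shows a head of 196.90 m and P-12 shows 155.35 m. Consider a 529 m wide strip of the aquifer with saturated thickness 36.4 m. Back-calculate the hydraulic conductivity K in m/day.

0.641

Cross-sectional area A = 529 × 36.4 = 19256 m².
Hydraulic gradient i = (196.90 − 155.35) / 2210 = 41.55 / 2210 = 0.01880.
From Q = K·A·i, K = Q / (A·i) = 232 / (19256 × 0.01880) = 0.6408 m/day.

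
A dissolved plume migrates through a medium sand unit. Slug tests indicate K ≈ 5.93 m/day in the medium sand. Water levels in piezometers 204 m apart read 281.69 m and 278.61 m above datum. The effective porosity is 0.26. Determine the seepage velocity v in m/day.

Hydraulic gradient i = (281.69 − 278.61) / 204 = 3.08 / 204 = 0.01510.
Darcy flux q = K · i = 5.930 × 0.01510 = 0.08953 m/day.
Seepage velocity v = q / n_e = 0.08953 / 0.26 = 0.3444 m/day.

0.344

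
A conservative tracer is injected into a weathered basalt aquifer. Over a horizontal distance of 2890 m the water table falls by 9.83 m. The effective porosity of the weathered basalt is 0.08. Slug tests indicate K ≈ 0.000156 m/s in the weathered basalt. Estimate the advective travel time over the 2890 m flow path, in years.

13.8

Convert K: 0.000156 m/s × 86400 = 13.48 m/day.
Hydraulic gradient i = Δh / L = 9.83 / 2890 = 0.003401.
Darcy flux q = K · i = 13.48 × 0.003401 = 0.04585 m/day.
Seepage velocity v = q / n_e = 0.04585 / 0.08 = 0.5731 m/day.
Travel time t = L / v = 2890 / 0.5731 = 5043 days = 13.81 years.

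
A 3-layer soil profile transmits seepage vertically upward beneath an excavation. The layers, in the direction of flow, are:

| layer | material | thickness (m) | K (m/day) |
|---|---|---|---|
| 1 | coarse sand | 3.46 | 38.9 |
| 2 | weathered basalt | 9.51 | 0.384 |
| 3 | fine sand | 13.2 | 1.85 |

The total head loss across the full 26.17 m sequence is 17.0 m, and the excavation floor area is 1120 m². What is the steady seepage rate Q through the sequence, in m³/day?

595

Flow is perpendicular to layering, so the layers act in series and the equivalent K is the thickness-weighted harmonic mean.
Total thickness L = 3.46 + 9.51 + 13.2 = 26.17 m.
Σ(b_i/K_i) = 3.46/38.9 + 9.51/0.384 + 13.2/1.85 = 31.99 d.
K_eq = L / Σ(b_i/K_i) = 26.17 / 31.99 = 0.8181 m/day.
Q = K_eq · A · (Δh/L) = 0.8181 × 1120 × (17.0/26.17) = 595.2 m³/day.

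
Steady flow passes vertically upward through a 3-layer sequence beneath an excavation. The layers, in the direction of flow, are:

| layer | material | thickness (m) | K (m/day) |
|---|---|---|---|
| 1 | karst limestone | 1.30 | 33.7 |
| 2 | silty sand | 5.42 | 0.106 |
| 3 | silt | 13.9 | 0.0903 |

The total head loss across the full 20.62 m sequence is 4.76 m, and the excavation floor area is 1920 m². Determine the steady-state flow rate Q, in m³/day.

44.6

Flow is perpendicular to layering, so the layers act in series and the equivalent K is the thickness-weighted harmonic mean.
Total thickness L = 1.30 + 5.42 + 13.9 = 20.62 m.
Σ(b_i/K_i) = 1.30/33.7 + 5.42/0.106 + 13.9/0.0903 = 205.1 d.
K_eq = L / Σ(b_i/K_i) = 20.62 / 205.1 = 0.1005 m/day.
Q = K_eq · A · (Δh/L) = 0.1005 × 1920 × (4.76/20.62) = 44.56 m³/day.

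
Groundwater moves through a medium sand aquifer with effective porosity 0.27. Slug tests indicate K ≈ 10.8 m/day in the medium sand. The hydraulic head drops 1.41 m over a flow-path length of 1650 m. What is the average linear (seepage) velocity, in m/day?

Hydraulic gradient i = Δh / L = 1.41 / 1650 = 0.0008545.
Darcy flux q = K · i = 10.80 × 0.0008545 = 0.009229 m/day.
Seepage velocity v = q / n_e = 0.009229 / 0.27 = 0.03418 m/day.

0.0342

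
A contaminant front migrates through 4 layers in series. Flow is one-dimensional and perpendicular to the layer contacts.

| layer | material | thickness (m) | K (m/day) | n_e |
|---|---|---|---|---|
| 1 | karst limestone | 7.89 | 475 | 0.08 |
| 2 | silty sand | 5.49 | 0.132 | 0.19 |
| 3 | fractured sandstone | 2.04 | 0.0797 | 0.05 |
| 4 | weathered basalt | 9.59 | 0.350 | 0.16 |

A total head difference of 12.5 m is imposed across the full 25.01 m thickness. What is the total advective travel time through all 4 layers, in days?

With flow normal to the layers, continuity requires the same specific discharge q through every layer.
Σ(b_i/K_i) = 7.89/475 + 5.49/0.132 + 2.04/0.0797 + 9.59/0.350 = 94.60 d.
q = Δh / Σ(b_i/K_i) = 12.5 / 94.60 = 0.1321 m/day.
In each layer the seepage velocity is v_i = q/n_i, so the layer transit time is t_i = b_i·n_i / q:
  layer 1 (karst limestone): t_1 = 7.89 × 0.08 / 0.1321 = 4.777 d
  layer 2 (silty sand): t_2 = 5.49 × 0.19 / 0.1321 = 7.894 d
  layer 3 (fractured sandstone): t_3 = 2.04 × 0.05 / 0.1321 = 0.7720 d
  layer 4 (weathered basalt): t_4 = 9.59 × 0.16 / 0.1321 = 11.61 d
Total t = Σ t_i = 25.06 days.

25.1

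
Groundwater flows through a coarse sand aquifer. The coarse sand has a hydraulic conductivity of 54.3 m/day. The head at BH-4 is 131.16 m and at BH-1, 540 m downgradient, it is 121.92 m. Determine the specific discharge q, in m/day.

Hydraulic gradient i = (131.16 − 121.92) / 540 = 9.24 / 540 = 0.01711.
Specific discharge q = K · i = 54.30 × 0.01711 = 0.9291 m/day.

0.929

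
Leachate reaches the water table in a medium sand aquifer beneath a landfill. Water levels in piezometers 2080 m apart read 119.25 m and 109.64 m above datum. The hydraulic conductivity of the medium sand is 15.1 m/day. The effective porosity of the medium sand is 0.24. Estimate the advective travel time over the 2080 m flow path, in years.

19.6

Hydraulic gradient i = (119.25 − 109.64) / 2080 = 9.61 / 2080 = 0.004620.
Darcy flux q = K · i = 15.10 × 0.004620 = 0.06976 m/day.
Seepage velocity v = q / n_e = 0.06976 / 0.24 = 0.2907 m/day.
Travel time t = L / v = 2080 / 0.2907 = 7155 days = 19.59 years.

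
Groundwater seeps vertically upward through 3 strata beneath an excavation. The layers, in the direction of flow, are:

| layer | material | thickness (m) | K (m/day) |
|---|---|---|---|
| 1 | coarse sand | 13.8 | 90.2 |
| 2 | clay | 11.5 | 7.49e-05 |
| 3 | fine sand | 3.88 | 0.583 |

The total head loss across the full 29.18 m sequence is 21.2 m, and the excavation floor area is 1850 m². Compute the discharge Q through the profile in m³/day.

0.255

Flow is perpendicular to layering, so the layers act in series and the equivalent K is the thickness-weighted harmonic mean.
Total thickness L = 13.8 + 11.5 + 3.88 = 29.18 m.
Σ(b_i/K_i) = 13.8/90.2 + 11.5/7.49e-05 + 3.88/0.583 = 1.535e+05 d.
K_eq = L / Σ(b_i/K_i) = 29.18 / 1.535e+05 = 0.0001900 m/day.
Q = K_eq · A · (Δh/L) = 0.0001900 × 1850 × (21.2/29.18) = 0.2554 m³/day.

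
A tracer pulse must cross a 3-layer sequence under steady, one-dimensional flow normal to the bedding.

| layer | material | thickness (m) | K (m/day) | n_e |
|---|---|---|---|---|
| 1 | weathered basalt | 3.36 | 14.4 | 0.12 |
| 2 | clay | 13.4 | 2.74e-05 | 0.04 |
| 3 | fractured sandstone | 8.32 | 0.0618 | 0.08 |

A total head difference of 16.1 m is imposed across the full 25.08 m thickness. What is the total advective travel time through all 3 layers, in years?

With flow normal to the layers, continuity requires the same specific discharge q through every layer.
Σ(b_i/K_i) = 3.36/14.4 + 13.4/2.74e-05 + 8.32/0.0618 = 4.892e+05 d.
q = Δh / Σ(b_i/K_i) = 16.1 / 4.892e+05 = 3.291e-05 m/day.
In each layer the seepage velocity is v_i = q/n_i, so the layer transit time is t_i = b_i·n_i / q:
  layer 1 (weathered basalt): t_1 = 3.36 × 0.12 / 3.291e-05 = 12251 d
  layer 2 (clay): t_2 = 13.4 × 0.04 / 3.291e-05 = 16286 d
  layer 3 (fractured sandstone): t_3 = 8.32 × 0.08 / 3.291e-05 = 20224 d
Total t = Σ t_i = 48761 days = 133.5 years.

133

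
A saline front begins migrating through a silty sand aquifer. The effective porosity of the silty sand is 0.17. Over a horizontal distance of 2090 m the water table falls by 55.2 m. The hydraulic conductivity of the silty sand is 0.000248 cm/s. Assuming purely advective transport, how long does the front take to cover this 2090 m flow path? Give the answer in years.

Convert K: 0.000248 cm/s × 864 = 0.2143 m/day.
Hydraulic gradient i = Δh / L = 55.2 / 2090 = 0.02641.
Darcy flux q = K · i = 0.2143 × 0.02641 = 0.005659 m/day.
Seepage velocity v = q / n_e = 0.005659 / 0.17 = 0.03329 m/day.
Travel time t = L / v = 2090 / 0.03329 = 62782 days = 171.9 years.

172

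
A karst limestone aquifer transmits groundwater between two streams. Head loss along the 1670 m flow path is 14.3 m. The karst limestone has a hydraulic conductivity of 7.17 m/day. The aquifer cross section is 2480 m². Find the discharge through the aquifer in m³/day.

152

Hydraulic gradient i = Δh / L = 14.3 / 1670 = 0.008563.
Darcy's law: Q = K · A · i = 7.170 × 2480 × 0.008563 = 152.3 m³/day.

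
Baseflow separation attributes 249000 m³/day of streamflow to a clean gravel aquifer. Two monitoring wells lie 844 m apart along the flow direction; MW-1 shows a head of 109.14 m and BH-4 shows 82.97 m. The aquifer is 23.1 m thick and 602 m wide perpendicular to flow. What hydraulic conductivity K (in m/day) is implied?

Cross-sectional area A = 602 × 23.1 = 13906 m².
Hydraulic gradient i = (109.14 − 82.97) / 844 = 26.17 / 844 = 0.03101.
From Q = K·A·i, K = Q / (A·i) = 249000 / (13906 × 0.03101) = 577.5 m/day.

577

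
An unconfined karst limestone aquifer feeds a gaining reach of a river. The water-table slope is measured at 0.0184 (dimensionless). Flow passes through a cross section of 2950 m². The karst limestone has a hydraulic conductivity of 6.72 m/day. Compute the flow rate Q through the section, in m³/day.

365

Hydraulic gradient i = 0.0184.
Darcy's law: Q = K · A · i = 6.720 × 2950 × 0.01840 = 364.8 m³/day.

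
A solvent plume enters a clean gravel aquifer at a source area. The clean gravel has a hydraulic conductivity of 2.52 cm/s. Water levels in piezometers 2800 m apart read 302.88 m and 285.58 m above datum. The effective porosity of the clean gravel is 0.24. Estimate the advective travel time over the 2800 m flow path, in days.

Convert K: 2.52 cm/s × 864 = 2177 m/day.
Hydraulic gradient i = (302.88 − 285.58) / 2800 = 17.3 / 2800 = 0.006179.
Darcy flux q = K · i = 2177 × 0.006179 = 13.45 m/day.
Seepage velocity v = q / n_e = 13.45 / 0.24 = 56.05 m/day.
Travel time t = L / v = 2800 / 56.05 = 49.95 days.

50.0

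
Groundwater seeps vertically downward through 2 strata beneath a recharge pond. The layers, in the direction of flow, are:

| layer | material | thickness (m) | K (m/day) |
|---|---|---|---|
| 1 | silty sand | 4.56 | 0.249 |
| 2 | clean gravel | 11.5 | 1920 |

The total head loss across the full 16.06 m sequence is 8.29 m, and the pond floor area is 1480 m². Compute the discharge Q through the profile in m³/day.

670

Flow is perpendicular to layering, so the layers act in series and the equivalent K is the thickness-weighted harmonic mean.
Total thickness L = 4.56 + 11.5 = 16.06 m.
Σ(b_i/K_i) = 4.56/0.249 + 11.5/1920 = 18.32 d.
K_eq = L / Σ(b_i/K_i) = 16.06 / 18.32 = 0.8767 m/day.
Q = K_eq · A · (Δh/L) = 0.8767 × 1480 × (8.29/16.06) = 669.7 m³/day.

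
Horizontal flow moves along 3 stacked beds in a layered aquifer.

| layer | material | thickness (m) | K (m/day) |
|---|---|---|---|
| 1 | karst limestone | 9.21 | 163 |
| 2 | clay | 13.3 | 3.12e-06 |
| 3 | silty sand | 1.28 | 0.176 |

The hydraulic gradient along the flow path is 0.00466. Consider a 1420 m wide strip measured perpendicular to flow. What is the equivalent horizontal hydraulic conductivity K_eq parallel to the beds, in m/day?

63.1

Flow is parallel to layering, so each bed carries its own Darcy discharge and the transmissivities add.
Σ(K_i·b_i) = 163×9.21 + 3.12e-06×13.3 + 0.176×1.28 = 1501 m²/day.
Total thickness b = 23.79 m, so K_eq = Σ(K_i·b_i)/b = 63.11 m/day.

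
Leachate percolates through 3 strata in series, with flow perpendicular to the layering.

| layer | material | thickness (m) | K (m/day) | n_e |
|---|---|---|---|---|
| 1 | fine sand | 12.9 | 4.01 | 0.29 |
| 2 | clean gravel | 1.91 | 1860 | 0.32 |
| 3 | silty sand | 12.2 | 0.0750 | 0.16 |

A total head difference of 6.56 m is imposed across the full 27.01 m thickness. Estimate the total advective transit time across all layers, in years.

0.436

With flow normal to the layers, continuity requires the same specific discharge q through every layer.
Σ(b_i/K_i) = 12.9/4.01 + 1.91/1860 + 12.2/0.0750 = 165.9 d.
q = Δh / Σ(b_i/K_i) = 6.56 / 165.9 = 0.03955 m/day.
In each layer the seepage velocity is v_i = q/n_i, so the layer transit time is t_i = b_i·n_i / q:
  layer 1 (fine sand): t_1 = 12.9 × 0.29 / 0.03955 = 94.60 d
  layer 2 (clean gravel): t_2 = 1.91 × 0.32 / 0.03955 = 15.46 d
  layer 3 (silty sand): t_3 = 12.2 × 0.16 / 0.03955 = 49.36 d
Total t = Σ t_i = 159.4 days = 0.4365 years.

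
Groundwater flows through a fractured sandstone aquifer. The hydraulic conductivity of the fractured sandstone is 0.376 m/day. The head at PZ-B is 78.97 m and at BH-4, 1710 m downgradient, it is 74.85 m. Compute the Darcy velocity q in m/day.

0.000906

Hydraulic gradient i = (78.97 − 74.85) / 1710 = 4.12 / 1710 = 0.002409.
Specific discharge q = K · i = 0.3760 × 0.002409 = 0.0009059 m/day.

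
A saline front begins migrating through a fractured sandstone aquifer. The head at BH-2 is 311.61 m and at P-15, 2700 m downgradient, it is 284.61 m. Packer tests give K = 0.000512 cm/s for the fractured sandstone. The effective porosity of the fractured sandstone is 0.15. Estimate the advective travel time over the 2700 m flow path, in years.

Convert K: 0.000512 cm/s × 864 = 0.4424 m/day.
Hydraulic gradient i = (311.61 − 284.61) / 2700 = 27 / 2700 = 0.01000.
Darcy flux q = K · i = 0.4424 × 0.01000 = 0.004424 m/day.
Seepage velocity v = q / n_e = 0.004424 / 0.15 = 0.02949 m/day.
Travel time t = L / v = 2700 / 0.02949 = 91553 days = 250.7 years.

251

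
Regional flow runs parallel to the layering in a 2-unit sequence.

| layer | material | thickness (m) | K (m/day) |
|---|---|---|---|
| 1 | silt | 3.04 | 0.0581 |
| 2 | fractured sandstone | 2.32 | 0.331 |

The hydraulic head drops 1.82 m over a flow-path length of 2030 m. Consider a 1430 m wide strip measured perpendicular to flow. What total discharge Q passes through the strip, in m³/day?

1.21

Flow is parallel to layering, so each bed carries its own Darcy discharge and the transmissivities add.
Σ(K_i·b_i) = 0.0581×3.04 + 0.331×2.32 = 0.9445 m²/day.
Hydraulic gradient i = Δh / L = 1.82 / 2030 = 0.0008966.
Q = Σ(K_i·b_i) · W · i = 0.9445 × 1430 × 0.0008966 = 1.211 m³/day.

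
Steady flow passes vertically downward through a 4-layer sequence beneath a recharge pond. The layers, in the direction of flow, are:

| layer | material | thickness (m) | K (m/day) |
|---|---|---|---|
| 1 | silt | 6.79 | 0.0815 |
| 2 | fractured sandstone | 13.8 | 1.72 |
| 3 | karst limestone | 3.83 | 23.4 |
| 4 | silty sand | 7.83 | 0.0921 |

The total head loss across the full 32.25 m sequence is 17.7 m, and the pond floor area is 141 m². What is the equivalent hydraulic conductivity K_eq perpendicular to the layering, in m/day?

0.183

Flow is perpendicular to layering, so the layers act in series and the equivalent K is the thickness-weighted harmonic mean.
Total thickness L = 6.79 + 13.8 + 3.83 + 7.83 = 32.25 m.
Σ(b_i/K_i) = 6.79/0.0815 + 13.8/1.72 + 3.83/23.4 + 7.83/0.0921 = 176.5 d.
K_eq = L / Σ(b_i/K_i) = 32.25 / 176.5 = 0.1827 m/day.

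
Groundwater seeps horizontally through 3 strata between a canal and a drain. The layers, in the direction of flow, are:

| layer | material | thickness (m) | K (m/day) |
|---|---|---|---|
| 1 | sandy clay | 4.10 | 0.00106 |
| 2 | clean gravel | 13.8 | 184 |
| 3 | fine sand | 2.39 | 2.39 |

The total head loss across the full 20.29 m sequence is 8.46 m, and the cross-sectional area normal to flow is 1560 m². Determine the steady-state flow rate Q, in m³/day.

3.41

Flow is perpendicular to layering, so the layers act in series and the equivalent K is the thickness-weighted harmonic mean.
Total thickness L = 4.10 + 13.8 + 2.39 = 20.29 m.
Σ(b_i/K_i) = 4.10/0.00106 + 13.8/184 + 2.39/2.39 = 3869 d.
K_eq = L / Σ(b_i/K_i) = 20.29 / 3869 = 0.005244 m/day.
Q = K_eq · A · (Δh/L) = 0.005244 × 1560 × (8.46/20.29) = 3.411 m³/day.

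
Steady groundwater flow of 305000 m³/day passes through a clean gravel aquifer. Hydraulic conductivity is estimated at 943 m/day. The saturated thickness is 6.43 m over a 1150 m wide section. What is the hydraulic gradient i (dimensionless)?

Cross-sectional area A = 1150 × 6.43 = 7394 m².
From Q = K·A·i, i = Q / (K·A) = 305000 / (943.0 × 7394) = 0.04374.

0.0437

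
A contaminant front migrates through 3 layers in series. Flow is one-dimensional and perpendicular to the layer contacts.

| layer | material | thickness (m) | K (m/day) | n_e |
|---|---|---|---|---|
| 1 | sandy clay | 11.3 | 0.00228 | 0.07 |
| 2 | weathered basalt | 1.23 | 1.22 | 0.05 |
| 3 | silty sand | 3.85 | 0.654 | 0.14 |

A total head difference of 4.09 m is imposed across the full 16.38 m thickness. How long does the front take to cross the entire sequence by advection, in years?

4.62

With flow normal to the layers, continuity requires the same specific discharge q through every layer.
Σ(b_i/K_i) = 11.3/0.00228 + 1.23/1.22 + 3.85/0.654 = 4963 d.
q = Δh / Σ(b_i/K_i) = 4.09 / 4963 = 0.0008241 m/day.
In each layer the seepage velocity is v_i = q/n_i, so the layer transit time is t_i = b_i·n_i / q:
  layer 1 (sandy clay): t_1 = 11.3 × 0.07 / 0.0008241 = 959.8 d
  layer 2 (weathered basalt): t_2 = 1.23 × 0.05 / 0.0008241 = 74.63 d
  layer 3 (silty sand): t_3 = 3.85 × 0.14 / 0.0008241 = 654.1 d
Total t = Σ t_i = 1689 days = 4.623 years.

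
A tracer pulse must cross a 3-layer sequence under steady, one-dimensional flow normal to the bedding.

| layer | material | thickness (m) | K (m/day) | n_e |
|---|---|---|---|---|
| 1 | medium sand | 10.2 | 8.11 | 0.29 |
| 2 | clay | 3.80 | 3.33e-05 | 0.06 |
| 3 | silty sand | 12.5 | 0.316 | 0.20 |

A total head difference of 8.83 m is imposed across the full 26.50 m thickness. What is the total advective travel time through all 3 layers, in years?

201

With flow normal to the layers, continuity requires the same specific discharge q through every layer.
Σ(b_i/K_i) = 10.2/8.11 + 3.80/3.33e-05 + 12.5/0.316 = 1.142e+05 d.
q = Δh / Σ(b_i/K_i) = 8.83 / 1.142e+05 = 7.735e-05 m/day.
In each layer the seepage velocity is v_i = q/n_i, so the layer transit time is t_i = b_i·n_i / q:
  layer 1 (medium sand): t_1 = 10.2 × 0.29 / 7.735e-05 = 38241 d
  layer 2 (clay): t_2 = 3.80 × 0.06 / 7.735e-05 = 2948 d
  layer 3 (silty sand): t_3 = 12.5 × 0.20 / 7.735e-05 = 32320 d
Total t = Σ t_i = 73509 days = 201.3 years.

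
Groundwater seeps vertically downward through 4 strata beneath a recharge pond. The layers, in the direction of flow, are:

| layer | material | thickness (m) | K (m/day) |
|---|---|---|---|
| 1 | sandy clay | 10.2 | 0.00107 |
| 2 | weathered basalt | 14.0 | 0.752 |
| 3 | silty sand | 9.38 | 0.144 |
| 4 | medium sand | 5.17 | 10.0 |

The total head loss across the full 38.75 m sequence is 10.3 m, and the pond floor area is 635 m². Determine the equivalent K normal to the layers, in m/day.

Flow is perpendicular to layering, so the layers act in series and the equivalent K is the thickness-weighted harmonic mean.
Total thickness L = 10.2 + 14.0 + 9.38 + 5.17 = 38.75 m.
Σ(b_i/K_i) = 10.2/0.00107 + 14.0/0.752 + 9.38/0.144 + 5.17/10.0 = 9617 d.
K_eq = L / Σ(b_i/K_i) = 38.75 / 9617 = 0.004029 m/day.

0.00403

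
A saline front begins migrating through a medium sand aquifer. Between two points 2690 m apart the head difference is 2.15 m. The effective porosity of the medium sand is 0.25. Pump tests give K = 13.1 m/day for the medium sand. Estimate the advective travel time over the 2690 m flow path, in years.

Hydraulic gradient i = Δh / L = 2.15 / 2690 = 0.0007993.
Darcy flux q = K · i = 13.10 × 0.0007993 = 0.01047 m/day.
Seepage velocity v = q / n_e = 0.01047 / 0.25 = 0.04188 m/day.
Travel time t = L / v = 2690 / 0.04188 = 64230 days = 175.9 years.

176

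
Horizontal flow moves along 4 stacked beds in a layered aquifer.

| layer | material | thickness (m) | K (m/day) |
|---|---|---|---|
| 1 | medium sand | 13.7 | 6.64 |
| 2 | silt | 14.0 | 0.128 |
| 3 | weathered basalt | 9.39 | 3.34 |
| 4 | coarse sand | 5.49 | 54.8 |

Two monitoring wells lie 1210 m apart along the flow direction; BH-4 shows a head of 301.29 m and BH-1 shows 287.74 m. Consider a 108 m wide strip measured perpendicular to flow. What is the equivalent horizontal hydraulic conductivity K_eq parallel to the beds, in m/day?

Flow is parallel to layering, so each bed carries its own Darcy discharge and the transmissivities add.
Σ(K_i·b_i) = 6.64×13.7 + 0.128×14.0 + 3.34×9.39 + 54.8×5.49 = 425.0 m²/day.
Total thickness b = 42.58 m, so K_eq = Σ(K_i·b_i)/b = 9.981 m/day.

9.98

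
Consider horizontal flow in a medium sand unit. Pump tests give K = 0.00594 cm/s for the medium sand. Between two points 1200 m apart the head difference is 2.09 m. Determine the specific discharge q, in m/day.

Convert K: 0.00594 cm/s × 864 = 5.132 m/day.
Hydraulic gradient i = Δh / L = 2.09 / 1200 = 0.001742.
Specific discharge q = K · i = 5.132 × 0.001742 = 0.008939 m/day.

0.00894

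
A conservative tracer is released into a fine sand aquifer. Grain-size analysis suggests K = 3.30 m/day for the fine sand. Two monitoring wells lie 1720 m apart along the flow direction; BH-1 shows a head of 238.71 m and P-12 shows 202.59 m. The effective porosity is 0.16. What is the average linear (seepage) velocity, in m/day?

Hydraulic gradient i = (238.71 − 202.59) / 1720 = 36.12 / 1720 = 0.02100.
Darcy flux q = K · i = 3.300 × 0.02100 = 0.06930 m/day.
Seepage velocity v = q / n_e = 0.06930 / 0.16 = 0.4331 m/day.

0.433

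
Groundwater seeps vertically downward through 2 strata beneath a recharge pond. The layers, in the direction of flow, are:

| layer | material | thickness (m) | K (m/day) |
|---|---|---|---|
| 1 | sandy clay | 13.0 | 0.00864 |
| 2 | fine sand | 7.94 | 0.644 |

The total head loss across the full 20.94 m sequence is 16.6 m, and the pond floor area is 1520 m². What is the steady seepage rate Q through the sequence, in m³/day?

Flow is perpendicular to layering, so the layers act in series and the equivalent K is the thickness-weighted harmonic mean.
Total thickness L = 13.0 + 7.94 = 20.94 m.
Σ(b_i/K_i) = 13.0/0.00864 + 7.94/0.644 = 1517 d.
K_eq = L / Σ(b_i/K_i) = 20.94 / 1517 = 0.01380 m/day.
Q = K_eq · A · (Δh/L) = 0.01380 × 1520 × (16.6/20.94) = 16.63 m³/day.

16.6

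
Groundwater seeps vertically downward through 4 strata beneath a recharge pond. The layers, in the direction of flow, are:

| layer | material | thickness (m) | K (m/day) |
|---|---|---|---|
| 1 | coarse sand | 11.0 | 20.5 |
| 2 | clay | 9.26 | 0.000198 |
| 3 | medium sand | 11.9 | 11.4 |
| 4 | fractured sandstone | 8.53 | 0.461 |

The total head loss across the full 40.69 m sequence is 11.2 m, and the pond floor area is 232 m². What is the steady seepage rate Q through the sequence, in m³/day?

0.0555

Flow is perpendicular to layering, so the layers act in series and the equivalent K is the thickness-weighted harmonic mean.
Total thickness L = 11.0 + 9.26 + 11.9 + 8.53 = 40.69 m.
Σ(b_i/K_i) = 11.0/20.5 + 9.26/0.000198 + 11.9/11.4 + 8.53/0.461 = 46788 d.
K_eq = L / Σ(b_i/K_i) = 40.69 / 46788 = 0.0008697 m/day.
Q = K_eq · A · (Δh/L) = 0.0008697 × 232 × (11.2/40.69) = 0.05554 m³/day.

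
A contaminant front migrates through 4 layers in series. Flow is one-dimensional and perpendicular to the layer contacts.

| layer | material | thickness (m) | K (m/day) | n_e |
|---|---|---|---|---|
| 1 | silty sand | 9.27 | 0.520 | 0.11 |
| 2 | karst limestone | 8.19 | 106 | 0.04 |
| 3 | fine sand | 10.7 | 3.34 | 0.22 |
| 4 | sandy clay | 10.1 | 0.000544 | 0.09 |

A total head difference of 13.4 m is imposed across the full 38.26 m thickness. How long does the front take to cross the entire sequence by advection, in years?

17.5

With flow normal to the layers, continuity requires the same specific discharge q through every layer.
Σ(b_i/K_i) = 9.27/0.520 + 8.19/106 + 10.7/3.34 + 10.1/0.000544 = 18587 d.
q = Δh / Σ(b_i/K_i) = 13.4 / 18587 = 0.0007209 m/day.
In each layer the seepage velocity is v_i = q/n_i, so the layer transit time is t_i = b_i·n_i / q:
  layer 1 (silty sand): t_1 = 9.27 × 0.11 / 0.0007209 = 1414 d
  layer 2 (karst limestone): t_2 = 8.19 × 0.04 / 0.0007209 = 454.4 d
  layer 3 (fine sand): t_3 = 10.7 × 0.22 / 0.0007209 = 3265 d
  layer 4 (sandy clay): t_4 = 10.1 × 0.09 / 0.0007209 = 1261 d
Total t = Σ t_i = 6395 days = 17.51 years.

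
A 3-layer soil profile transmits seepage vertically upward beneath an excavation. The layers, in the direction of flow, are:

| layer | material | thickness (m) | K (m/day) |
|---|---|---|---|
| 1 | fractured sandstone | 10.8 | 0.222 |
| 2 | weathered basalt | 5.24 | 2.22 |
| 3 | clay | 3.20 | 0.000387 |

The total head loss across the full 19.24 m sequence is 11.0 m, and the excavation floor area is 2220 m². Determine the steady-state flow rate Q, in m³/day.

2.94

Flow is perpendicular to layering, so the layers act in series and the equivalent K is the thickness-weighted harmonic mean.
Total thickness L = 10.8 + 5.24 + 3.20 = 19.24 m.
Σ(b_i/K_i) = 10.8/0.222 + 5.24/2.22 + 3.20/0.000387 = 8320 d.
K_eq = L / Σ(b_i/K_i) = 19.24 / 8320 = 0.002313 m/day.
Q = K_eq · A · (Δh/L) = 0.002313 × 2220 × (11.0/19.24) = 2.935 m³/day.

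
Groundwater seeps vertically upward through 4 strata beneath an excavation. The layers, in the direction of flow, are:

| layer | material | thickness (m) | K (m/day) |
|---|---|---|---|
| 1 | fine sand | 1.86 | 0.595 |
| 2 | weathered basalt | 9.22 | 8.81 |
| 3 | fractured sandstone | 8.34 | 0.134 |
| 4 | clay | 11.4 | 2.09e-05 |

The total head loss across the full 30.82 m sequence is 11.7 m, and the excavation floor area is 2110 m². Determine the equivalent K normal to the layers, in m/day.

5.65e-05

Flow is perpendicular to layering, so the layers act in series and the equivalent K is the thickness-weighted harmonic mean.
Total thickness L = 1.86 + 9.22 + 8.34 + 11.4 = 30.82 m.
Σ(b_i/K_i) = 1.86/0.595 + 9.22/8.81 + 8.34/0.134 + 11.4/2.09e-05 = 5.455e+05 d.
K_eq = L / Σ(b_i/K_i) = 30.82 / 5.455e+05 = 5.650e-05 m/day.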